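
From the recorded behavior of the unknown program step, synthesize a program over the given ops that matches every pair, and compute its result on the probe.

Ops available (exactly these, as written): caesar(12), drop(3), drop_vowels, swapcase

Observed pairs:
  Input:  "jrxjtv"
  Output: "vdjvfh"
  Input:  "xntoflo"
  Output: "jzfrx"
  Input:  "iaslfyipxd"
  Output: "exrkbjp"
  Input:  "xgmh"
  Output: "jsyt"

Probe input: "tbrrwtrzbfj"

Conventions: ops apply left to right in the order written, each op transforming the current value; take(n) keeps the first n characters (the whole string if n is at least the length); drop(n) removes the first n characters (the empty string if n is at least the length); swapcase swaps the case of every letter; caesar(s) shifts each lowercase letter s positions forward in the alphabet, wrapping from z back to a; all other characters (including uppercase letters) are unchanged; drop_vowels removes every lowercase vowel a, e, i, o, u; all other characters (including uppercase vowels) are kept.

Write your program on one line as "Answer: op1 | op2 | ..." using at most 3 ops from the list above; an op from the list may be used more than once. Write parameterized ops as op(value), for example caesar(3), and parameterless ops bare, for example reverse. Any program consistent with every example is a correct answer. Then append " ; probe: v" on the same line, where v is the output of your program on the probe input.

drop_vowels | caesar(12) ; probe: "fnddifdlnrv"

Check, running the answer program on each example:
  "jrxjtv" -> "jrxjtv" -> "vdjvfh"
  "xntoflo" -> "xntfl" -> "jzfrx"
  "iaslfyipxd" -> "slfypxd" -> "exrkbjp"
  "xgmh" -> "xgmh" -> "jsyt"
  probe: "tbrrwtrzbfj" -> "tbrrwtrzbfj" -> "fnddifdlnrv"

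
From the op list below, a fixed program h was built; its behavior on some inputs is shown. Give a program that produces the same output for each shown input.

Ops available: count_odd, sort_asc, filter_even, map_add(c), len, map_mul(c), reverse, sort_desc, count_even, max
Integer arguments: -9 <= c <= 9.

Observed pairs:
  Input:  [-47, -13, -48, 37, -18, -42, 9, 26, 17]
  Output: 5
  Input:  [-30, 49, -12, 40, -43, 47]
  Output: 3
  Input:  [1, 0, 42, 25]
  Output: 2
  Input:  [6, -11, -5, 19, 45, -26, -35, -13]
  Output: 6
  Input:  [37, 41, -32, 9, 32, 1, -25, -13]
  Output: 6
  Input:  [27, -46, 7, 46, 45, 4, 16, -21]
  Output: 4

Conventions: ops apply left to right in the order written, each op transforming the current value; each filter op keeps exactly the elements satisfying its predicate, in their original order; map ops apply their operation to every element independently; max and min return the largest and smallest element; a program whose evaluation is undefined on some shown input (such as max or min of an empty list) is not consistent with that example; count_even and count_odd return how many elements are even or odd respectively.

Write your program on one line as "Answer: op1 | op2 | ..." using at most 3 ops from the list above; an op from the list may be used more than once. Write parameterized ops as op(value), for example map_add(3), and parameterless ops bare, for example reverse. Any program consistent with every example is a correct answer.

reverse | map_add(5) | count_even

Check, running the answer program on each example:
  [-47, -13, -48, 37, -18, -42, 9, 26, 17] -> [17, 26, 9, -42, -18, 37, -48, -13, -47] -> [22, 31, 14, -37, -13, 42, -43, -8, -42] -> 5
  [-30, 49, -12, 40, -43, 47] -> [47, -43, 40, -12, 49, -30] -> [52, -38, 45, -7, 54, -25] -> 3
  [1, 0, 42, 25] -> [25, 42, 0, 1] -> [30, 47, 5, 6] -> 2
  [6, -11, -5, 19, 45, -26, -35, -13] -> [-13, -35, -26, 45, 19, -5, -11, 6] -> [-8, -30, -21, 50, 24, 0, -6, 11] -> 6
  [37, 41, -32, 9, 32, 1, -25, -13] -> [-13, -25, 1, 32, 9, -32, 41, 37] -> [-8, -20, 6, 37, 14, -27, 46, 42] -> 6
  [27, -46, 7, 46, 45, 4, 16, -21] -> [-21, 16, 4, 45, 46, 7, -46, 27] -> [-16, 21, 9, 50, 51, 12, -41, 32] -> 4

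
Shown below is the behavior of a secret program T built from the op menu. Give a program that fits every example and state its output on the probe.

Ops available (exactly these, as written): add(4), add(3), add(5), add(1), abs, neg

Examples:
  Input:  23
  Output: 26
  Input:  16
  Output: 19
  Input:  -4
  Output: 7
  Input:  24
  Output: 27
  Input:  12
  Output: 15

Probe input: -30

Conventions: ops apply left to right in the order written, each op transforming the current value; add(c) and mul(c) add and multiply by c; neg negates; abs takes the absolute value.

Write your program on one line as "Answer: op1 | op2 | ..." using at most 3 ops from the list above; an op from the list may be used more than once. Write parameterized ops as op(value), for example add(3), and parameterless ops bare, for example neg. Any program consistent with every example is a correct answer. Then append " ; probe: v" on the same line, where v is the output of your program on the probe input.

abs | add(3) ; probe: 33

Check, running the answer program on each example:
  23 -> 23 -> 26
  16 -> 16 -> 19
  -4 -> 4 -> 7
  24 -> 24 -> 27
  12 -> 12 -> 15
  probe: -30 -> 30 -> 33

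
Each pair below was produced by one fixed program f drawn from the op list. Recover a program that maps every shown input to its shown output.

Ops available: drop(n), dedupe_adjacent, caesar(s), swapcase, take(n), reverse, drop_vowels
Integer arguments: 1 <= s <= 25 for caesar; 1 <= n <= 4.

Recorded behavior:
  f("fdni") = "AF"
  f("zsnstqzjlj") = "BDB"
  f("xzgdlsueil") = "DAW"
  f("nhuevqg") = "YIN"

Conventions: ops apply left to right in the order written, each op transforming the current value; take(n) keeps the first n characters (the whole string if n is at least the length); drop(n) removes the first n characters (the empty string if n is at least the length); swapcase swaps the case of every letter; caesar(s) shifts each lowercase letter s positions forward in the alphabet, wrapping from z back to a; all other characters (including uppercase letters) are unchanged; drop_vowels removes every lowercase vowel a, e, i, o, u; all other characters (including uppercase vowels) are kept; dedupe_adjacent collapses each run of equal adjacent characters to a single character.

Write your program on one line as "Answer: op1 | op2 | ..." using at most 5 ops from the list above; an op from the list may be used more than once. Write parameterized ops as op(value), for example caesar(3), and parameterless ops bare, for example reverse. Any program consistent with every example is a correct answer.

caesar(18) | drop(2) | reverse | swapcase | take(3)

Check, running the answer program on each example:
  "fdni" -> "xvfa" -> "fa" -> "af" -> "AF" -> "AF"
  "zsnstqzjlj" -> "rkfklirbdb" -> "fklirbdb" -> "bdbrilkf" -> "BDBRILKF" -> "BDB"
  "xzgdlsueil" -> "pryvdkmwad" -> "yvdkmwad" -> "dawmkdvy" -> "DAWMKDVY" -> "DAW"
  "nhuevqg" -> "fzmwniy" -> "mwniy" -> "yinwm" -> "YINWM" -> "YIN"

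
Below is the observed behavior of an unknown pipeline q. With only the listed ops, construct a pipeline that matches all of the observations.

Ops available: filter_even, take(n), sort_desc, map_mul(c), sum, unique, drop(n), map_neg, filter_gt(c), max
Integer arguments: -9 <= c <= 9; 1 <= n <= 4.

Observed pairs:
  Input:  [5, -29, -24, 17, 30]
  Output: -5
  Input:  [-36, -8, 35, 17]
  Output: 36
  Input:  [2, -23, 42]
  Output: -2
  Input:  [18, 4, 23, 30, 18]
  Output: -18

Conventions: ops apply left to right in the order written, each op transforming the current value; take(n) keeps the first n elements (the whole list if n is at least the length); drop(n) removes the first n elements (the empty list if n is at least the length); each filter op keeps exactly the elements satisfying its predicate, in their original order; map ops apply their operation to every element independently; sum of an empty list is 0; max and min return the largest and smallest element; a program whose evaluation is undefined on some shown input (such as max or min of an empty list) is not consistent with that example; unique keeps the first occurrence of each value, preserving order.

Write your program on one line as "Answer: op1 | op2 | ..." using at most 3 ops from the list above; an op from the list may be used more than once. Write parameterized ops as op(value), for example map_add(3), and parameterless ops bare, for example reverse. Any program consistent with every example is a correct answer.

take(1) | map_neg | sum

Check, running the answer program on each example:
  [5, -29, -24, 17, 30] -> [5] -> [-5] -> -5
  [-36, -8, 35, 17] -> [-36] -> [36] -> 36
  [2, -23, 42] -> [2] -> [-2] -> -2
  [18, 4, 23, 30, 18] -> [18] -> [-18] -> -18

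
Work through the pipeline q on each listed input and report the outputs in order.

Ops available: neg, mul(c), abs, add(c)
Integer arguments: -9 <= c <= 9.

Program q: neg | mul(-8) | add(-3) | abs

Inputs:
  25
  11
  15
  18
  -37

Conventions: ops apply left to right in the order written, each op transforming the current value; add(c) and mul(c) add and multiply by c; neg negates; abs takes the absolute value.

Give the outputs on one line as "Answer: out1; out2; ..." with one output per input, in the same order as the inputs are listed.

Execution, op by op:
  25 -> -25 -> 200 -> 197 -> 197
  11 -> -11 -> 88 -> 85 -> 85
  15 -> -15 -> 120 -> 117 -> 117
  18 -> -18 -> 144 -> 141 -> 141
  -37 -> 37 -> -296 -> -299 -> 299

197; 85; 117; 141; 299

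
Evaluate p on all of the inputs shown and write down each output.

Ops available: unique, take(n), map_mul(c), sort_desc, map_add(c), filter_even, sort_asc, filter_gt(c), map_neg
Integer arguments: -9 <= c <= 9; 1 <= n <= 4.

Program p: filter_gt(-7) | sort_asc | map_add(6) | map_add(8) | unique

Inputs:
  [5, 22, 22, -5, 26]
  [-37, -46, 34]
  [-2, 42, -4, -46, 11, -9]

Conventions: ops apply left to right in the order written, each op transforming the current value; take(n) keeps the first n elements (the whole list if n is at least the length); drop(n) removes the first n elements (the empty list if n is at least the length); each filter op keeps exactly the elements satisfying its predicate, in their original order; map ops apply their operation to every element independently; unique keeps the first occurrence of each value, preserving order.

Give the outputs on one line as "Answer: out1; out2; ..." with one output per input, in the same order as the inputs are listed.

[9, 19, 36, 40]; [48]; [10, 12, 25, 56]

Execution, op by op:
  [5, 22, 22, -5, 26] -> [5, 22, 22, -5, 26] -> [-5, 5, 22, 22, 26] -> [1, 11, 28, 28, 32] -> [9, 19, 36, 36, 40] -> [9, 19, 36, 40]
  [-37, -46, 34] -> [34] -> [34] -> [40] -> [48] -> [48]
  [-2, 42, -4, -46, 11, -9] -> [-2, 42, -4, 11] -> [-4, -2, 11, 42] -> [2, 4, 17, 48] -> [10, 12, 25, 56] -> [10, 12, 25, 56]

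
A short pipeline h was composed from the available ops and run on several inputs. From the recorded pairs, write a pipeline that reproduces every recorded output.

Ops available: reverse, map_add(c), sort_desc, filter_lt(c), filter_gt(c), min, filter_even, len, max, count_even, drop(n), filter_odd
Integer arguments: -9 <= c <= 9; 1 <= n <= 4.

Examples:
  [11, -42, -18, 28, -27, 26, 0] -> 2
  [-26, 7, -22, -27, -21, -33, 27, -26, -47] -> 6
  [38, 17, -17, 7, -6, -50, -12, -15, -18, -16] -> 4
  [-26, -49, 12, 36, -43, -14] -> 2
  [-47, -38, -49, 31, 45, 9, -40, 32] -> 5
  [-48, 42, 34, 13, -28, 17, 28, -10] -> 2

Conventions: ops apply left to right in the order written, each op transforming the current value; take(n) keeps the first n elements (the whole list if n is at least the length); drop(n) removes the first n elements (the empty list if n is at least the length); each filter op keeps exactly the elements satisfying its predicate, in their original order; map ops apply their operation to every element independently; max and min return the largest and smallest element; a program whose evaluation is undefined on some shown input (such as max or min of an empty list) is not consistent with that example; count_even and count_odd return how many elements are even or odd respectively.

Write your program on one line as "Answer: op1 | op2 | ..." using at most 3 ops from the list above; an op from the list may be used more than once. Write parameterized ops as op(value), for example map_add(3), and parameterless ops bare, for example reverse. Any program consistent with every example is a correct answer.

sort_desc | map_add(-3) | count_even

Check, running the answer program on each example:
  [11, -42, -18, 28, -27, 26, 0] -> [28, 26, 11, 0, -18, -27, -42] -> [25, 23, 8, -3, -21, -30, -45] -> 2
  [-26, 7, -22, -27, -21, -33, 27, -26, -47] -> [27, 7, -21, -22, -26, -26, -27, -33, -47] -> [24, 4, -24, -25, -29, -29, -30, -36, -50] -> 6
  [38, 17, -17, 7, -6, -50, -12, -15, -18, -16] -> [38, 17, 7, -6, -12, -15, -16, -17, -18, -50] -> [35, 14, 4, -9, -15, -18, -19, -20, -21, -53] -> 4
  [-26, -49, 12, 36, -43, -14] -> [36, 12, -14, -26, -43, -49] -> [33, 9, -17, -29, -46, -52] -> 2
  [-47, -38, -49, 31, 45, 9, -40, 32] -> [45, 32, 31, 9, -38, -40, -47, -49] -> [42, 29, 28, 6, -41, -43, -50, -52] -> 5
  [-48, 42, 34, 13, -28, 17, 28, -10] -> [42, 34, 28, 17, 13, -10, -28, -48] -> [39, 31, 25, 14, 10, -13, -31, -51] -> 2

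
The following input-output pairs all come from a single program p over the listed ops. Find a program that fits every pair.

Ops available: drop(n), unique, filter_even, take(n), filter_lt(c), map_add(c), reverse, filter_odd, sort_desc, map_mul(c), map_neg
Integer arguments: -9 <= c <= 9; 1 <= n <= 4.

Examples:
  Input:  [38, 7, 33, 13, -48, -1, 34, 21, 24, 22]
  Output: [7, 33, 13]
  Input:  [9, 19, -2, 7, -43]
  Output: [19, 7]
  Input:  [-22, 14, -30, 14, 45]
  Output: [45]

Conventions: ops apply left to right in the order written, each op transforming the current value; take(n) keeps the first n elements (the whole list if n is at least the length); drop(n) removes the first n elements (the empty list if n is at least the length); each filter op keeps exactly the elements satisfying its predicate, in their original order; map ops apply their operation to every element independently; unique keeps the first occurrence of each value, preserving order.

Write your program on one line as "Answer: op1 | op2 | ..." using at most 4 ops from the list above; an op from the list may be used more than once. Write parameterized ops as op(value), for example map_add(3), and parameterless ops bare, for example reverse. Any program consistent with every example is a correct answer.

unique | drop(1) | take(3) | filter_odd

Check, running the answer program on each example:
  [38, 7, 33, 13, -48, -1, 34, 21, 24, 22] -> [38, 7, 33, 13, -48, -1, 34, 21, 24, 22] -> [7, 33, 13, -48, -1, 34, 21, 24, 22] -> [7, 33, 13] -> [7, 33, 13]
  [9, 19, -2, 7, -43] -> [9, 19, -2, 7, -43] -> [19, -2, 7, -43] -> [19, -2, 7] -> [19, 7]
  [-22, 14, -30, 14, 45] -> [-22, 14, -30, 45] -> [14, -30, 45] -> [14, -30, 45] -> [45]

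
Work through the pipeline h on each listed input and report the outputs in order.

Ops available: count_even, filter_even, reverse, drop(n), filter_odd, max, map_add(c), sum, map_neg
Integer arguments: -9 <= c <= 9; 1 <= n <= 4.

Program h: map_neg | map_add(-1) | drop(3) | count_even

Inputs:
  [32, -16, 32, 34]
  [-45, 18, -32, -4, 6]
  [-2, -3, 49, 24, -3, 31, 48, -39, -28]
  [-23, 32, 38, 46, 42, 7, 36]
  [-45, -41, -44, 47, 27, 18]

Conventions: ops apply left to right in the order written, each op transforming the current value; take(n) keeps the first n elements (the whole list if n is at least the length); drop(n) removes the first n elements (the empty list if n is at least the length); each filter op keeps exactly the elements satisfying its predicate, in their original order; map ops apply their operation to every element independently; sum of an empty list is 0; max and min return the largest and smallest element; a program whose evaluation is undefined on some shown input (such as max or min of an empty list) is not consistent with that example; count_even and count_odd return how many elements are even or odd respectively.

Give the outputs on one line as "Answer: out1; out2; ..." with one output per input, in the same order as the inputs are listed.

Execution, op by op:
  [32, -16, 32, 34] -> [-32, 16, -32, -34] -> [-33, 15, -33, -35] -> [-35] -> 0
  [-45, 18, -32, -4, 6] -> [45, -18, 32, 4, -6] -> [44, -19, 31, 3, -7] -> [3, -7] -> 0
  [-2, -3, 49, 24, -3, 31, 48, -39, -28] -> [2, 3, -49, -24, 3, -31, -48, 39, 28] -> [1, 2, -50, -25, 2, -32, -49, 38, 27] -> [-25, 2, -32, -49, 38, 27] -> 3
  [-23, 32, 38, 46, 42, 7, 36] -> [23, -32, -38, -46, -42, -7, -36] -> [22, -33, -39, -47, -43, -8, -37] -> [-47, -43, -8, -37] -> 1
  [-45, -41, -44, 47, 27, 18] -> [45, 41, 44, -47, -27, -18] -> [44, 40, 43, -48, -28, -19] -> [-48, -28, -19] -> 2

0; 0; 3; 1; 2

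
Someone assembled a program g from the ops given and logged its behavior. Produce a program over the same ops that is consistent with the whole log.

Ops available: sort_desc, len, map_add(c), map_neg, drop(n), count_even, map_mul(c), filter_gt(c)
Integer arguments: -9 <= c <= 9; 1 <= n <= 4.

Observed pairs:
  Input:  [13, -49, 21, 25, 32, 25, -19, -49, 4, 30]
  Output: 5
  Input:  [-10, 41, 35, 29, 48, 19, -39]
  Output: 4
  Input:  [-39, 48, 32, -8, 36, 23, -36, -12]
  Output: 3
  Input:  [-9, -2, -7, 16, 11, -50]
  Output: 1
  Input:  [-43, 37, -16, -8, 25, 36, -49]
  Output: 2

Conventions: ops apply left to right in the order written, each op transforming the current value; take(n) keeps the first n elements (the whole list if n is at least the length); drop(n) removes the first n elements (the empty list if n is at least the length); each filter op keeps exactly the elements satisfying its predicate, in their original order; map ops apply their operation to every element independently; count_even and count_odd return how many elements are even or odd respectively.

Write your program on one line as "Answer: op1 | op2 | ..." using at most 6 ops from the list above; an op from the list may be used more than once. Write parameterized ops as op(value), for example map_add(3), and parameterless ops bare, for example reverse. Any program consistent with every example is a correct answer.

filter_gt(7) | drop(1) | map_neg | map_add(9) | len

Check, running the answer program on each example:
  [13, -49, 21, 25, 32, 25, -19, -49, 4, 30] -> [13, 21, 25, 32, 25, 30] -> [21, 25, 32, 25, 30] -> [-21, -25, -32, -25, -30] -> [-12, -16, -23, -16, -21] -> 5
  [-10, 41, 35, 29, 48, 19, -39] -> [41, 35, 29, 48, 19] -> [35, 29, 48, 19] -> [-35, -29, -48, -19] -> [-26, -20, -39, -10] -> 4
  [-39, 48, 32, -8, 36, 23, -36, -12] -> [48, 32, 36, 23] -> [32, 36, 23] -> [-32, -36, -23] -> [-23, -27, -14] -> 3
  [-9, -2, -7, 16, 11, -50] -> [16, 11] -> [11] -> [-11] -> [-2] -> 1
  [-43, 37, -16, -8, 25, 36, -49] -> [37, 25, 36] -> [25, 36] -> [-25, -36] -> [-16, -27] -> 2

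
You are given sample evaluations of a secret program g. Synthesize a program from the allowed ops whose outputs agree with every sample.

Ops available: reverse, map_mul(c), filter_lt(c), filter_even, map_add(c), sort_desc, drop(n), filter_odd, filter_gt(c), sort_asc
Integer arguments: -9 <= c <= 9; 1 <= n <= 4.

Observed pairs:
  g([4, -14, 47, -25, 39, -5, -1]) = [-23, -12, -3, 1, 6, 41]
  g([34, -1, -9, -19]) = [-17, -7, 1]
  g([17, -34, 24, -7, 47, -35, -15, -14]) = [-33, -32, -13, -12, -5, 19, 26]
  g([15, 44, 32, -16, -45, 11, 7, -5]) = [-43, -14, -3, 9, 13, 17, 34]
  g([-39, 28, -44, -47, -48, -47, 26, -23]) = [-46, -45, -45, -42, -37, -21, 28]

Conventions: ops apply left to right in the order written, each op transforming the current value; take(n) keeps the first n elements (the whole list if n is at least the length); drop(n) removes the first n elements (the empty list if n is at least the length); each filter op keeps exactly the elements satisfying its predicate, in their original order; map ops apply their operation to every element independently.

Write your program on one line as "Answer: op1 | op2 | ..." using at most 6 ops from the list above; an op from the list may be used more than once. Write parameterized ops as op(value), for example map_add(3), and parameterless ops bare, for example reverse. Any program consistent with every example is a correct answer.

sort_asc | map_add(2) | reverse | drop(1) | sort_asc

Check, running the answer program on each example:
  [4, -14, 47, -25, 39, -5, -1] -> [-25, -14, -5, -1, 4, 39, 47] -> [-23, -12, -3, 1, 6, 41, 49] -> [49, 41, 6, 1, -3, -12, -23] -> [41, 6, 1, -3, -12, -23] -> [-23, -12, -3, 1, 6, 41]
  [34, -1, -9, -19] -> [-19, -9, -1, 34] -> [-17, -7, 1, 36] -> [36, 1, -7, -17] -> [1, -7, -17] -> [-17, -7, 1]
  [17, -34, 24, -7, 47, -35, -15, -14] -> [-35, -34, -15, -14, -7, 17, 24, 47] -> [-33, -32, -13, -12, -5, 19, 26, 49] -> [49, 26, 19, -5, -12, -13, -32, -33] -> [26, 19, -5, -12, -13, -32, -33] -> [-33, -32, -13, -12, -5, 19, 26]
  [15, 44, 32, -16, -45, 11, 7, -5] -> [-45, -16, -5, 7, 11, 15, 32, 44] -> [-43, -14, -3, 9, 13, 17, 34, 46] -> [46, 34, 17, 13, 9, -3, -14, -43] -> [34, 17, 13, 9, -3, -14, -43] -> [-43, -14, -3, 9, 13, 17, 34]
  [-39, 28, -44, -47, -48, -47, 26, -23] -> [-48, -47, -47, -44, -39, -23, 26, 28] -> [-46, -45, -45, -42, -37, -21, 28, 30] -> [30, 28, -21, -37, -42, -45, -45, -46] -> [28, -21, -37, -42, -45, -45, -46] -> [-46, -45, -45, -42, -37, -21, 28]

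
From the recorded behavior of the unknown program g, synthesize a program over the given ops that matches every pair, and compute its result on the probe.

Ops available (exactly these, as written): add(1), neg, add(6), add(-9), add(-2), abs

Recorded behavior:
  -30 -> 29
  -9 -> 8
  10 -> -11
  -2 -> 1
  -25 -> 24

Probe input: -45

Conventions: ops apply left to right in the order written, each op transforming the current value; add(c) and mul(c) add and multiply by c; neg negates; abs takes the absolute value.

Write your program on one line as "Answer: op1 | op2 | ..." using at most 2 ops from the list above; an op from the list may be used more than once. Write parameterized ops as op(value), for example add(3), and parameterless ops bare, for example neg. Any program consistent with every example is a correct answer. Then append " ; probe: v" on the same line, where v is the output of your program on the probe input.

add(1) | neg ; probe: 44

Check, running the answer program on each example:
  -30 -> -29 -> 29
  -9 -> -8 -> 8
  10 -> 11 -> -11
  -2 -> -1 -> 1
  -25 -> -24 -> 24
  probe: -45 -> -44 -> 44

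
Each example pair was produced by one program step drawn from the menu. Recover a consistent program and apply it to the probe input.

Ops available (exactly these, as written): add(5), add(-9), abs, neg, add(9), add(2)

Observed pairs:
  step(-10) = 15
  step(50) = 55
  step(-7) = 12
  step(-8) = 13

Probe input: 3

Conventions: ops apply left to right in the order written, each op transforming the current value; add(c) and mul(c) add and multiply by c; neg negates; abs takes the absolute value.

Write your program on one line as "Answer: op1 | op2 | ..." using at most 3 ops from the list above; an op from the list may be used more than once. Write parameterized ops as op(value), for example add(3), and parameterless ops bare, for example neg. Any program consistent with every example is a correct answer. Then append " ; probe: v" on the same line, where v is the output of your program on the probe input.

abs | add(5) ; probe: 8

Check, running the answer program on each example:
  -10 -> 10 -> 15
  50 -> 50 -> 55
  -7 -> 7 -> 12
  -8 -> 8 -> 13
  probe: 3 -> 3 -> 8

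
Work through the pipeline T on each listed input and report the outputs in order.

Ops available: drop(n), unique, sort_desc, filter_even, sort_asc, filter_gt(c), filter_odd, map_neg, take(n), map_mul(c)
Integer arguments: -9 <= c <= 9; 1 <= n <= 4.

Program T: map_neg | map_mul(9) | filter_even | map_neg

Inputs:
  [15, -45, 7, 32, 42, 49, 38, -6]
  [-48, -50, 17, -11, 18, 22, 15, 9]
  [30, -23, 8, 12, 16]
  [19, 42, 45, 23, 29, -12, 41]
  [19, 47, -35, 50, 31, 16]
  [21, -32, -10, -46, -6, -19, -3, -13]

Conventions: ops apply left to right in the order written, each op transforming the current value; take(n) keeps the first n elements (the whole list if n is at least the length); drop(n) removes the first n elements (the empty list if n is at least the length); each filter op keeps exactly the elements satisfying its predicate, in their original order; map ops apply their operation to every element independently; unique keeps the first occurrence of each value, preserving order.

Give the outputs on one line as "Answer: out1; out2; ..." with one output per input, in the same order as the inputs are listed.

[288, 378, 342, -54]; [-432, -450, 162, 198]; [270, 72, 108, 144]; [378, -108]; [450, 144]; [-288, -90, -414, -54]

Execution, op by op:
  [15, -45, 7, 32, 42, 49, 38, -6] -> [-15, 45, -7, -32, -42, -49, -38, 6] -> [-135, 405, -63, -288, -378, -441, -342, 54] -> [-288, -378, -342, 54] -> [288, 378, 342, -54]
  [-48, -50, 17, -11, 18, 22, 15, 9] -> [48, 50, -17, 11, -18, -22, -15, -9] -> [432, 450, -153, 99, -162, -198, -135, -81] -> [432, 450, -162, -198] -> [-432, -450, 162, 198]
  [30, -23, 8, 12, 16] -> [-30, 23, -8, -12, -16] -> [-270, 207, -72, -108, -144] -> [-270, -72, -108, -144] -> [270, 72, 108, 144]
  [19, 42, 45, 23, 29, -12, 41] -> [-19, -42, -45, -23, -29, 12, -41] -> [-171, -378, -405, -207, -261, 108, -369] -> [-378, 108] -> [378, -108]
  [19, 47, -35, 50, 31, 16] -> [-19, -47, 35, -50, -31, -16] -> [-171, -423, 315, -450, -279, -144] -> [-450, -144] -> [450, 144]
  [21, -32, -10, -46, -6, -19, -3, -13] -> [-21, 32, 10, 46, 6, 19, 3, 13] -> [-189, 288, 90, 414, 54, 171, 27, 117] -> [288, 90, 414, 54] -> [-288, -90, -414, -54]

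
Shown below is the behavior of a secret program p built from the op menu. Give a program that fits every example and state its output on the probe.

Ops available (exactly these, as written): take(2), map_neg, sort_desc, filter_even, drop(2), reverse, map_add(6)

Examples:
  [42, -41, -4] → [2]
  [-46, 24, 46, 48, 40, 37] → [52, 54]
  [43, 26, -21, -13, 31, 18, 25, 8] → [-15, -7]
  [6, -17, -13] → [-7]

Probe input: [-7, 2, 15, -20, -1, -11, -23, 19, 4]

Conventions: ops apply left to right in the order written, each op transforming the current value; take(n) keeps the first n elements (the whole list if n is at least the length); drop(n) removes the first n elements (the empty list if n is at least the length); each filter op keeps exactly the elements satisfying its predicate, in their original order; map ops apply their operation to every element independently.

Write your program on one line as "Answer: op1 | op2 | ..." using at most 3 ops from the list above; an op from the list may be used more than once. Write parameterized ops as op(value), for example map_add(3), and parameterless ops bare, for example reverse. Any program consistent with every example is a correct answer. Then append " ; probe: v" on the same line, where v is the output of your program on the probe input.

map_add(6) | drop(2) | take(2) ; probe: [21, -14]

Check, running the answer program on each example:
  [42, -41, -4] -> [48, -35, 2] -> [2] -> [2]
  [-46, 24, 46, 48, 40, 37] -> [-40, 30, 52, 54, 46, 43] -> [52, 54, 46, 43] -> [52, 54]
  [43, 26, -21, -13, 31, 18, 25, 8] -> [49, 32, -15, -7, 37, 24, 31, 14] -> [-15, -7, 37, 24, 31, 14] -> [-15, -7]
  [6, -17, -13] -> [12, -11, -7] -> [-7] -> [-7]
  probe: [-7, 2, 15, -20, -1, -11, -23, 19, 4] -> [-1, 8, 21, -14, 5, -5, -17, 25, 10] -> [21, -14, 5, -5, -17, 25, 10] -> [21, -14]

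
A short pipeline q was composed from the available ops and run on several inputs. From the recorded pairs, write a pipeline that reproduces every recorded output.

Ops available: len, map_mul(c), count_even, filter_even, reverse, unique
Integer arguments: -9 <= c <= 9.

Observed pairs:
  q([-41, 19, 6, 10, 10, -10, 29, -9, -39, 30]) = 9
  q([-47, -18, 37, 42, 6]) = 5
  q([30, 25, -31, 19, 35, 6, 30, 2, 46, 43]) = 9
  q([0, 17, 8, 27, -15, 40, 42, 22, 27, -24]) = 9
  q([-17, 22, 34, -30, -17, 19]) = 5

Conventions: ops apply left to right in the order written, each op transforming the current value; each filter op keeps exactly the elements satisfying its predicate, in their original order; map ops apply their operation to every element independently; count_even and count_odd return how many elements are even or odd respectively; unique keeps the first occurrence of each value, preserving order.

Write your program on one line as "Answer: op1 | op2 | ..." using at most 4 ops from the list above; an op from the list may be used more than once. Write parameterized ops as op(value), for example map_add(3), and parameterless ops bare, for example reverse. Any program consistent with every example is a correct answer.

unique | map_mul(2) | len

Check, running the answer program on each example:
  [-41, 19, 6, 10, 10, -10, 29, -9, -39, 30] -> [-41, 19, 6, 10, -10, 29, -9, -39, 30] -> [-82, 38, 12, 20, -20, 58, -18, -78, 60] -> 9
  [-47, -18, 37, 42, 6] -> [-47, -18, 37, 42, 6] -> [-94, -36, 74, 84, 12] -> 5
  [30, 25, -31, 19, 35, 6, 30, 2, 46, 43] -> [30, 25, -31, 19, 35, 6, 2, 46, 43] -> [60, 50, -62, 38, 70, 12, 4, 92, 86] -> 9
  [0, 17, 8, 27, -15, 40, 42, 22, 27, -24] -> [0, 17, 8, 27, -15, 40, 42, 22, -24] -> [0, 34, 16, 54, -30, 80, 84, 44, -48] -> 9
  [-17, 22, 34, -30, -17, 19] -> [-17, 22, 34, -30, 19] -> [-34, 44, 68, -60, 38] -> 5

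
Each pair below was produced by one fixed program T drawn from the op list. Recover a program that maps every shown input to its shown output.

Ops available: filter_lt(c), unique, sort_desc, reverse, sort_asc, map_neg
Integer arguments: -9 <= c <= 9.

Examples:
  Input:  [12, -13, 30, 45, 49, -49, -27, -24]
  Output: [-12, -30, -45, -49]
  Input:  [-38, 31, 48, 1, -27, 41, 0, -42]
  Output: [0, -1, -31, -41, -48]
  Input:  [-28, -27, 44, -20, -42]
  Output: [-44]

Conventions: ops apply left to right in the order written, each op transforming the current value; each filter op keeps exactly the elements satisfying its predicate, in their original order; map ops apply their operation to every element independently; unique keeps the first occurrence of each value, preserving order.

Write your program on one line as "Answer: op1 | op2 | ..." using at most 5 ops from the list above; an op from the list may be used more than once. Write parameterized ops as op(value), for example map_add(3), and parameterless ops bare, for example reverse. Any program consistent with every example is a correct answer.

reverse | map_neg | filter_lt(6) | reverse | sort_desc

Check, running the answer program on each example:
  [12, -13, 30, 45, 49, -49, -27, -24] -> [-24, -27, -49, 49, 45, 30, -13, 12] -> [24, 27, 49, -49, -45, -30, 13, -12] -> [-49, -45, -30, -12] -> [-12, -30, -45, -49] -> [-12, -30, -45, -49]
  [-38, 31, 48, 1, -27, 41, 0, -42] -> [-42, 0, 41, -27, 1, 48, 31, -38] -> [42, 0, -41, 27, -1, -48, -31, 38] -> [0, -41, -1, -48, -31] -> [-31, -48, -1, -41, 0] -> [0, -1, -31, -41, -48]
  [-28, -27, 44, -20, -42] -> [-42, -20, 44, -27, -28] -> [42, 20, -44, 27, 28] -> [-44] -> [-44] -> [-44]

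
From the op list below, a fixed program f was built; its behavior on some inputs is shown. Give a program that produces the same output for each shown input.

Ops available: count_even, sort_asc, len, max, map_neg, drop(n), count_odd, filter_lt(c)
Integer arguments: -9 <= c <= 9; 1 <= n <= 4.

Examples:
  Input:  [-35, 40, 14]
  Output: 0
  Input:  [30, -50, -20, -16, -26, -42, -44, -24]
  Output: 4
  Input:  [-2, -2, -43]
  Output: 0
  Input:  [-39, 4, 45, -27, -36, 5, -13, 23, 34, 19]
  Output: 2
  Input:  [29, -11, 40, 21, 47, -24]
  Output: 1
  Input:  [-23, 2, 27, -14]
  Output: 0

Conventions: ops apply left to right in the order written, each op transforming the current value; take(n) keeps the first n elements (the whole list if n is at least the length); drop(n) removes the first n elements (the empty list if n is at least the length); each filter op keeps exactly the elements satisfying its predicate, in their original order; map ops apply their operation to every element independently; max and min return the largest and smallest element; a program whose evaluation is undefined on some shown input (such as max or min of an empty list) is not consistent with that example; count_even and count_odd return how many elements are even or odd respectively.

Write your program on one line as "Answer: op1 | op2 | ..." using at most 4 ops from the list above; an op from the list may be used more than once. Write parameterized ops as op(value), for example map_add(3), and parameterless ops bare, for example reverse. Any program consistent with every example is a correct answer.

drop(1) | drop(3) | sort_asc | count_even

Check, running the answer program on each example:
  [-35, 40, 14] -> [40, 14] -> [] -> [] -> 0
  [30, -50, -20, -16, -26, -42, -44, -24] -> [-50, -20, -16, -26, -42, -44, -24] -> [-26, -42, -44, -24] -> [-44, -42, -26, -24] -> 4
  [-2, -2, -43] -> [-2, -43] -> [] -> [] -> 0
  [-39, 4, 45, -27, -36, 5, -13, 23, 34, 19] -> [4, 45, -27, -36, 5, -13, 23, 34, 19] -> [-36, 5, -13, 23, 34, 19] -> [-36, -13, 5, 19, 23, 34] -> 2
  [29, -11, 40, 21, 47, -24] -> [-11, 40, 21, 47, -24] -> [47, -24] -> [-24, 47] -> 1
  [-23, 2, 27, -14] -> [2, 27, -14] -> [] -> [] -> 0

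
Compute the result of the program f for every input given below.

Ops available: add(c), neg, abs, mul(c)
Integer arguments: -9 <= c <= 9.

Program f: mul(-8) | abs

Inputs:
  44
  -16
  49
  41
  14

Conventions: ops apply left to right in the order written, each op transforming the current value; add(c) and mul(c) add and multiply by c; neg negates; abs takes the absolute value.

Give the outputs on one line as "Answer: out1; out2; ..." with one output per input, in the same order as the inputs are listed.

Execution, op by op:
  44 -> -352 -> 352
  -16 -> 128 -> 128
  49 -> -392 -> 392
  41 -> -328 -> 328
  14 -> -112 -> 112

352; 128; 392; 328; 112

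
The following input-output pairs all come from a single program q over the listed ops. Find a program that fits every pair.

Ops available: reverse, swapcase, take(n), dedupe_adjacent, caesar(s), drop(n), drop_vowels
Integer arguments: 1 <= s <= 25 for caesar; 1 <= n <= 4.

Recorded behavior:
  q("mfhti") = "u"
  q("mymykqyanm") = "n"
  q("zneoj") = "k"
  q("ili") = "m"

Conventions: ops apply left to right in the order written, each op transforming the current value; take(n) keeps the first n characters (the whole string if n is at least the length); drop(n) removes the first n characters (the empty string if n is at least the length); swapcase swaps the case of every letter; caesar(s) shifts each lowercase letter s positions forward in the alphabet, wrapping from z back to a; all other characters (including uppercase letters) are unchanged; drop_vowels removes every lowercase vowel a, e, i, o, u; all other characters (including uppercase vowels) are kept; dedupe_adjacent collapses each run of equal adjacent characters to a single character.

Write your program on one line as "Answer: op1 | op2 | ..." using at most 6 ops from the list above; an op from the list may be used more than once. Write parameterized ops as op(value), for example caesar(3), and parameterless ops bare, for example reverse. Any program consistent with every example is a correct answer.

drop_vowels | caesar(18) | caesar(9) | reverse | take(1)

Check, running the answer program on each example:
  "mfhti" -> "mfht" -> "exzl" -> "ngiu" -> "uign" -> "u"
  "mymykqyanm" -> "mymykqynm" -> "eqeqciqfe" -> "nznzlrzon" -> "nozrlznzn" -> "n"
  "zneoj" -> "znj" -> "rfb" -> "aok" -> "koa" -> "k"
  "ili" -> "l" -> "d" -> "m" -> "m" -> "m"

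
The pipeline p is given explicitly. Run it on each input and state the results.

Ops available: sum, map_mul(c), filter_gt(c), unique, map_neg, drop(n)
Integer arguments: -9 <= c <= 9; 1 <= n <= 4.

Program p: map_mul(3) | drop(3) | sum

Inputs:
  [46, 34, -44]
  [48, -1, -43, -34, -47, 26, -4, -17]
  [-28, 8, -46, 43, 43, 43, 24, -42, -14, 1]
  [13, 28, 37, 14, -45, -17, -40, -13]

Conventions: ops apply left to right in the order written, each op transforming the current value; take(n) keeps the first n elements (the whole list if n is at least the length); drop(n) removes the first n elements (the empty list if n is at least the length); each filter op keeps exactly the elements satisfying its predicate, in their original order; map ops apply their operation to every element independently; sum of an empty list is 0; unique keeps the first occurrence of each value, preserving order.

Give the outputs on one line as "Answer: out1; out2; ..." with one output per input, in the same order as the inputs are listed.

0; -228; 294; -303

Execution, op by op:
  [46, 34, -44] -> [138, 102, -132] -> [] -> 0
  [48, -1, -43, -34, -47, 26, -4, -17] -> [144, -3, -129, -102, -141, 78, -12, -51] -> [-102, -141, 78, -12, -51] -> -228
  [-28, 8, -46, 43, 43, 43, 24, -42, -14, 1] -> [-84, 24, -138, 129, 129, 129, 72, -126, -42, 3] -> [129, 129, 129, 72, -126, -42, 3] -> 294
  [13, 28, 37, 14, -45, -17, -40, -13] -> [39, 84, 111, 42, -135, -51, -120, -39] -> [42, -135, -51, -120, -39] -> -303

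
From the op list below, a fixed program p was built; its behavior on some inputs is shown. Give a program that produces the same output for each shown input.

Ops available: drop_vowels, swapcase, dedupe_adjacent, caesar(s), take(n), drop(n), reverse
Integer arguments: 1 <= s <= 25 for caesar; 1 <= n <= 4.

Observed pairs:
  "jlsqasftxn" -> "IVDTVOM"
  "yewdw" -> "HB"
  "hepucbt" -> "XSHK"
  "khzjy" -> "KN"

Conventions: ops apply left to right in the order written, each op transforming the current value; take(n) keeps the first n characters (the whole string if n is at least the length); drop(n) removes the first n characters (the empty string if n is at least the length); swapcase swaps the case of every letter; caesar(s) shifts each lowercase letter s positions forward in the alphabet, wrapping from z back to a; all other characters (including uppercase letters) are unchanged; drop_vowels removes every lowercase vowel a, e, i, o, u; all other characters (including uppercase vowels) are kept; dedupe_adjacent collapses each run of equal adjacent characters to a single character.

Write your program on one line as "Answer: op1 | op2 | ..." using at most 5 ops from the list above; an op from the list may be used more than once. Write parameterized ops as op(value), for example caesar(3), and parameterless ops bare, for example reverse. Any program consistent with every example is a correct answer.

reverse | caesar(3) | swapcase | drop(3)

Check, running the answer program on each example:
  "jlsqasftxn" -> "nxtfsaqslj" -> "qawivdtvom" -> "QAWIVDTVOM" -> "IVDTVOM"
  "yewdw" -> "wdwey" -> "zgzhb" -> "ZGZHB" -> "HB"
  "hepucbt" -> "tbcupeh" -> "wefxshk" -> "WEFXSHK" -> "XSHK"
  "khzjy" -> "yjzhk" -> "bmckn" -> "BMCKN" -> "KN"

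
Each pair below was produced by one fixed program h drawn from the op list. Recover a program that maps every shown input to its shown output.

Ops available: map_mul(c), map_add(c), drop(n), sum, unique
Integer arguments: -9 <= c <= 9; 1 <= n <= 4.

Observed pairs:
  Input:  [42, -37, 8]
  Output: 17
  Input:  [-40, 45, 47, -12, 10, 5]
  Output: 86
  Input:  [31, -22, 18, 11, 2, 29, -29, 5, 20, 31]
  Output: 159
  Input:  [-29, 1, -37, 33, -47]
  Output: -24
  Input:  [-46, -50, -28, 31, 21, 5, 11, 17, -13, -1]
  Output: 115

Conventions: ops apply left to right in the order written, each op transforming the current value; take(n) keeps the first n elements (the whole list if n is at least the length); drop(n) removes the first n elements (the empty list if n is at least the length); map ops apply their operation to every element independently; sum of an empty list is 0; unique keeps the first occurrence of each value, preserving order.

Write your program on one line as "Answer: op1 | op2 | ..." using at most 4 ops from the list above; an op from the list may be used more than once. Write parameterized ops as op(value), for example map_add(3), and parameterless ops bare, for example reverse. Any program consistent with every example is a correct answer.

drop(2) | map_add(9) | sum

Check, running the answer program on each example:
  [42, -37, 8] -> [8] -> [17] -> 17
  [-40, 45, 47, -12, 10, 5] -> [47, -12, 10, 5] -> [56, -3, 19, 14] -> 86
  [31, -22, 18, 11, 2, 29, -29, 5, 20, 31] -> [18, 11, 2, 29, -29, 5, 20, 31] -> [27, 20, 11, 38, -20, 14, 29, 40] -> 159
  [-29, 1, -37, 33, -47] -> [-37, 33, -47] -> [-28, 42, -38] -> -24
  [-46, -50, -28, 31, 21, 5, 11, 17, -13, -1] -> [-28, 31, 21, 5, 11, 17, -13, -1] -> [-19, 40, 30, 14, 20, 26, -4, 8] -> 115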